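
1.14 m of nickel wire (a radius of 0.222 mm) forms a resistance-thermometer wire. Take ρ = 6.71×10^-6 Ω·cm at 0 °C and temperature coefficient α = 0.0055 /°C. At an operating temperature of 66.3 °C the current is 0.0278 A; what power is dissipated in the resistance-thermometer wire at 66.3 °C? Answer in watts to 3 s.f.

ρ = 6.71×10^-6 Ω·cm = 6.71×10^-8 Ω·m
A = πr² = π(2.2200e-04 m)² = 1.548e-07 m²
R₍0₎ = ρL/A = (6.71×10^-8)(1.14)/(1.548e-07) = 0.4941 Ω
R₍66.3₎ = R₍0₎(1 + αΔT) = 0.4941 × (1 + 0.0055×66.3) = 0.6742 Ω
P = I²R = (0.0278)² × 0.6742 = 5.21×10^-4 W

5.21×10^-4 W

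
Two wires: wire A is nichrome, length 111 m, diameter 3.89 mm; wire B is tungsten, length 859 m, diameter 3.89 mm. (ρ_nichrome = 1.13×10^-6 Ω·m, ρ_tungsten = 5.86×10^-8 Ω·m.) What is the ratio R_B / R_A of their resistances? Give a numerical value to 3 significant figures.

R ∝ ρL/d², so R_B/R_A = (ρ_B/ρ_A) × (L_B/L_A)
= (5.86×10^-8/1.13×10^-6) × (859/111) = 0.401

0.401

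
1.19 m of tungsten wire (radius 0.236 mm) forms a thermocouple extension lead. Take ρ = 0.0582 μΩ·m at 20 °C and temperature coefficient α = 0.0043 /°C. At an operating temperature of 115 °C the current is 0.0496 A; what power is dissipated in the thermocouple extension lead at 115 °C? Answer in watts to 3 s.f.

0.00137 W

ρ = 0.0582 μΩ·m = 5.82×10^-8 Ω·m
A = πr² = π(2.3600e-04 m)² = 1.750e-07 m²
R₍20₎ = ρL/A = (5.82×10^-8)(1.19)/(1.750e-07) = 0.3958 Ω
R₍115₎ = R₍20₎(1 + αΔT) = 0.3958 × (1 + 0.0043×95) = 0.5575 Ω
P = I²R = (0.0496)² × 0.5575 = 0.00137 W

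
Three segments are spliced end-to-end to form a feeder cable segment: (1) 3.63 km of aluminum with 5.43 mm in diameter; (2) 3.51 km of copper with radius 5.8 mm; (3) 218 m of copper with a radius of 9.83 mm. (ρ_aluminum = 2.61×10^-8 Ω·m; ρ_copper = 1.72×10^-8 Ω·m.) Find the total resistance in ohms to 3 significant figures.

4.67 Ω

Seg 1: A = π(d/2)² = π(2.7150e-03 m)² = 2.316e-05 m²
R_1 = (2.61×10^-8)(3630)/(2.316e-05) = 4.091 Ω
Seg 2: A = πr² = π(5.8000e-03 m)² = 1.057e-04 m²
R_2 = (1.72×10^-8)(3510)/(1.057e-04) = 0.5713 Ω
Seg 3: A = πr² = π(9.8300e-03 m)² = 3.036e-04 m²
R_3 = (1.72×10^-8)(218)/(3.036e-04) = 0.01235 Ω
R_total = R_1 + R_2 + R_3 = 4.67 Ω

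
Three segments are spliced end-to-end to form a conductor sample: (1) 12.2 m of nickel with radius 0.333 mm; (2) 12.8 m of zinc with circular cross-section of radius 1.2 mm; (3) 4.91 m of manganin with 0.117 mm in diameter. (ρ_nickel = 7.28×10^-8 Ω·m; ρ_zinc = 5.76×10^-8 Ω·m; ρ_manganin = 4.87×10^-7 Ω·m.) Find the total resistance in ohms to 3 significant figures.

225 Ω

Seg 1: A = πr² = π(3.3300e-04 m)² = 3.484e-07 m²
R_1 = (7.28×10^-8)(12.2)/(3.484e-07) = 2.549 Ω
Seg 2: A = πr² = π(1.2000e-03 m)² = 4.524e-06 m²
R_2 = (5.76×10^-8)(12.8)/(4.524e-06) = 0.163 Ω
Seg 3: A = π(d/2)² = π(5.8500e-05 m)² = 1.075e-08 m²
R_3 = (4.87×10^-7)(4.91)/(1.075e-08) = 222.4 Ω
R_total = R_1 + R_2 + R_3 = 225 Ω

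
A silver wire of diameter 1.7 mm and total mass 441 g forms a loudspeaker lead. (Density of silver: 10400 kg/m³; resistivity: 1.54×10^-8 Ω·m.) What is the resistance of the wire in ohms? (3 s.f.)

A = π(d/2)² = π(8.5000e-04 m)² = 2.2698e-06 m²
L = m/(density·A) = 0.441/(10400×2.2698e-06) = 18.68 m
R = ρL/A = (1.54×10^-8)(18.68)/(2.2698e-06) = 0.127 Ω

0.127 Ω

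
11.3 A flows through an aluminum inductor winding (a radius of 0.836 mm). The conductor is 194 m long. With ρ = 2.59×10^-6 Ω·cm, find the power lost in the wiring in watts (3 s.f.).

ρ = 2.59×10^-6 Ω·cm = 2.59×10^-8 Ω·m
A = πr² = π(8.3600e-04 m)² = 2.196e-06 m²
R = ρL/A = (2.59×10^-8)(194)/(2.196e-06) = 2.288 Ω
P = I²R = (11.3)² × 2.288 = 292 W

292 W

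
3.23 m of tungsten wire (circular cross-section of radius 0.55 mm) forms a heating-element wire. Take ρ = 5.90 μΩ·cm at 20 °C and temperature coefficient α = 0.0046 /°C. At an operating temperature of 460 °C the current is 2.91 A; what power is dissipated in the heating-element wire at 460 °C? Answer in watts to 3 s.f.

ρ = 5.90 μΩ·cm = 5.90×10^-8 Ω·m
A = πr² = π(5.5000e-04 m)² = 9.503e-07 m²
R₍20₎ = ρL/A = (5.90×10^-8)(3.23)/(9.503e-07) = 0.2005 Ω
R₍460₎ = R₍20₎(1 + αΔT) = 0.2005 × (1 + 0.0046×440) = 0.6064 Ω
P = I²R = (2.91)² × 0.6064 = 5.14 W

5.14 W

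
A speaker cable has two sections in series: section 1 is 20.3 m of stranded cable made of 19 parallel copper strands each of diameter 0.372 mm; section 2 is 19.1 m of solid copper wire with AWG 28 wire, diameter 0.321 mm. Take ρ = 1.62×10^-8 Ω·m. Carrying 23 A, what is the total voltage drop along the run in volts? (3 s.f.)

Section 1: A_strand = π(1.8600e-04)² = 1.087e-07 m²; R₁ = ρL/(N·A_s) = (1.62×10^-8)(20.3)/(19×1.087e-07) = 0.1593 Ω
Section 2: A = π(0.321/2 mm)² = π(1.6050e-04 m)² = 8.093e-08 m²
R₂ = (1.62×10^-8)(19.1)/(8.093e-08) = 3.823 Ω
R = R₁ + R₂ = 3.983 Ω
V = IR = 23 × 3.983 = 91.6 V

91.6 V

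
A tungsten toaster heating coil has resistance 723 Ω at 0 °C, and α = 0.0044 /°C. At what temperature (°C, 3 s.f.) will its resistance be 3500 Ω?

873 °C

R = R₀(1 + α(T − T₀)) ⇒ T = T₀ + (R/R₀ − 1)/α
T = 0 + (3500/723 − 1)/0.0044 = 0 + (3.841)/0.0044 = 873 °C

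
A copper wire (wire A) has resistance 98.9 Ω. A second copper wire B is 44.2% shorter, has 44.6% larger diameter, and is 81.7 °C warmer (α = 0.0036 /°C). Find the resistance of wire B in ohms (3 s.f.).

R ∝ ρL/d² with ρ ∝ (1+αΔT), so R_B/R_A = (1 − 44.2/100) × (1 + 44.6/100)⁻² × (1 + 0.0036×81.7)
= 0.558 × 0.4783 × 1.294 = 0.3454
R_B = 0.3454 × 98.9 = 34.2 Ω

34.2 Ω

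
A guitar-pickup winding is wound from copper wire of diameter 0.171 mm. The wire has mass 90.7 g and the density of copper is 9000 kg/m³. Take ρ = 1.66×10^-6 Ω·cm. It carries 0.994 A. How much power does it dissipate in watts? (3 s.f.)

ρ = 1.66×10^-6 Ω·cm = 1.66×10^-8 Ω·m
A = π(d/2)² = π(8.5500e-05 m)² = 2.2966e-08 m²
L = m/(density·A) = 0.0907/(9000×2.2966e-08) = 438.8 m
R = ρL/A = (1.66×10^-8)(438.8)/(2.2966e-08) = 317.2 Ω
P = I²R = (0.994)² × 317.2 = 313 W

313 W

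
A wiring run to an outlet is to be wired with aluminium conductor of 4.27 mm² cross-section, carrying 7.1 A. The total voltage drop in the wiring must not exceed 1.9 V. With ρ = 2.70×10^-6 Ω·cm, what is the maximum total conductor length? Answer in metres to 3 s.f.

42.3 m

ρ = 2.70×10^-6 Ω·cm = 2.70×10^-8 Ω·m
A = 4.27 mm² = 4.270e-06 m²
L_max = V_max·A/(1·ρI) = (1.9)(4.270e-06)/(2.70×10^-8×7.1) = 42.3 m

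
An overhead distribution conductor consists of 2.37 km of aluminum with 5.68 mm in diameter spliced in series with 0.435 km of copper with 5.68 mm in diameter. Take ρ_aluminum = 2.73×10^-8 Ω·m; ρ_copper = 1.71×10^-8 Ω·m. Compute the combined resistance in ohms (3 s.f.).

2.85 Ω

Segment 1: A = π(d/2)² = π(2.8400e-03 m)² = 2.534e-05 m²
R₁ = ρL/A = (2.73×10^-8)(2370)/(2.534e-05) = 2.553 Ω
R₂ = (1.71×10^-8)(435)/(2.534e-05) = 0.2936 Ω
R = R₁ + R₂ = 2.85 Ω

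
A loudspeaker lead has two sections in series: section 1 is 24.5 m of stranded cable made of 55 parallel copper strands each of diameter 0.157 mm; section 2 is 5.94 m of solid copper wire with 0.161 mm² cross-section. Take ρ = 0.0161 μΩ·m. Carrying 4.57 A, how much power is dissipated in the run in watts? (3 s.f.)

20.1 W

ρ = 0.0161 μΩ·m = 1.61×10^-8 Ω·m
Section 1: A_strand = π(7.8500e-05)² = 1.936e-08 m²; R₁ = ρL/(N·A_s) = (1.61×10^-8)(24.5)/(55×1.936e-08) = 0.3705 Ω
Section 2: A = 0.161 mm² = 1.610e-07 m²
R₂ = (1.61×10^-8)(5.94)/(1.610e-07) = 0.594 Ω
R = R₁ + R₂ = 0.9645 Ω
P = I²R = (4.57)² × 0.9645 = 20.1 W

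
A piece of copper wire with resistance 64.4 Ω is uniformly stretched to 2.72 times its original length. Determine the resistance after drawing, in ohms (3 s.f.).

Volume constant ⇒ A' = A/k with k = 2.72. R' = ρ(kL)/(A/k) = k²R.
R' = 7.398 × 64.4 = 476 Ω

476 Ω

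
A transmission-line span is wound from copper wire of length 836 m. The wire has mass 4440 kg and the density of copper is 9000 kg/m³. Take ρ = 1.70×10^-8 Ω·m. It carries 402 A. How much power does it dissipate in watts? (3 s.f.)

A = m/(density·L) = 4440/(9000×836) = 5.9011e-04 m²
R = ρL/A = (1.70×10^-8)(836)/(5.9011e-04) = 0.02408 Ω
P = I²R = (402)² × 0.02408 = 3890 W

3890 W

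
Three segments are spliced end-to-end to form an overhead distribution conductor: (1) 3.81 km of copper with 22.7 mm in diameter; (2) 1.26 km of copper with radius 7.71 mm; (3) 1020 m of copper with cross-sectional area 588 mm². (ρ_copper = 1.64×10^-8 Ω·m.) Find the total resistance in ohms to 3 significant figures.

Seg 1: A = π(d/2)² = π(1.1350e-02 m)² = 4.047e-04 m²
R_1 = (1.64×10^-8)(3810)/(4.047e-04) = 0.1544 Ω
Seg 2: A = πr² = π(7.7100e-03 m)² = 1.867e-04 m²
R_2 = (1.64×10^-8)(1260)/(1.867e-04) = 0.1107 Ω
Seg 3: A = 588 mm² = 5.880e-04 m²
R_3 = (1.64×10^-8)(1020)/(5.880e-04) = 0.02845 Ω
R_total = R_1 + R_2 + R_3 = 0.293 Ω

0.293 Ω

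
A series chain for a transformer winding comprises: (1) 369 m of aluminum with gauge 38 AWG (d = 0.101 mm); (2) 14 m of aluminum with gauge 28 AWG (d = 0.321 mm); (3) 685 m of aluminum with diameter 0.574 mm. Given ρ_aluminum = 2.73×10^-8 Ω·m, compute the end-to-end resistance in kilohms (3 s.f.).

Seg 1: A = π(0.101/2 mm)² = π(5.0500e-05 m)² = 8.012e-09 m²
R_1 = (2.73×10^-8)(369)/(8.012e-09) = 1257 Ω
Seg 2: A = π(0.321/2 mm)² = π(1.6050e-04 m)² = 8.093e-08 m²
R_2 = (2.73×10^-8)(14)/(8.093e-08) = 4.723 Ω
Seg 3: A = π(d/2)² = π(2.8700e-04 m)² = 2.588e-07 m²
R_3 = (2.73×10^-8)(685)/(2.588e-07) = 72.27 Ω
R_total = R_1 + R_2 + R_3 = 1.33 kΩ

1.33 kΩ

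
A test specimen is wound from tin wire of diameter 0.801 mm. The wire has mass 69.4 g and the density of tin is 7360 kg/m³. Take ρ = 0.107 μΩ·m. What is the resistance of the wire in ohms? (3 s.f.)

3.97 Ω

ρ = 0.107 μΩ·m = 1.07×10^-7 Ω·m
A = π(d/2)² = π(4.0050e-04 m)² = 5.0391e-07 m²
L = m/(density·A) = 0.0694/(7360×5.0391e-07) = 18.71 m
R = ρL/A = (1.07×10^-7)(18.71)/(5.0391e-07) = 3.97 Ω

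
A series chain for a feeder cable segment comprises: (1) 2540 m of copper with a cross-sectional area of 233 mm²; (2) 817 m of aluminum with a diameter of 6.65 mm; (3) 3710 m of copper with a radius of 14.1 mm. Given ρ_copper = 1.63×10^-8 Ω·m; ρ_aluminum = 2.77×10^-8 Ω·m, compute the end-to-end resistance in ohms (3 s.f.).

Seg 1: A = 233 mm² = 2.330e-04 m²
R_1 = (1.63×10^-8)(2540)/(2.330e-04) = 0.1777 Ω
Seg 2: A = π(d/2)² = π(3.3250e-03 m)² = 3.473e-05 m²
R_2 = (2.77×10^-8)(817)/(3.473e-05) = 0.6516 Ω
Seg 3: A = πr² = π(1.4100e-02 m)² = 6.246e-04 m²
R_3 = (1.63×10^-8)(3710)/(6.246e-04) = 0.09682 Ω
R_total = R_1 + R_2 + R_3 = 0.926 Ω

0.926 Ω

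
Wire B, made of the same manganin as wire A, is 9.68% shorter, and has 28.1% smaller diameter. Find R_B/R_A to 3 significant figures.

1.75

R ∝ L/d², so R_B/R_A = (1 − 9.68/100) × (1 − 28.1/100)⁻²
= 0.9032 × 1.934 = 1.75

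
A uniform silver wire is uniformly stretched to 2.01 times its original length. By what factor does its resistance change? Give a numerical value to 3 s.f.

Volume constant ⇒ A' = A/k with k = 2.01. R' = ρ(kL)/(A/k) = k²R.
Factor = 4.04

4.04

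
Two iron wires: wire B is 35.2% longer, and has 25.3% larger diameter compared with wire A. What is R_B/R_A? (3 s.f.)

R ∝ L/d², so R_B/R_A = (1 + 35.2/100) × (1 + 25.3/100)⁻²
= 1.352 × 0.6369 = 0.861

0.861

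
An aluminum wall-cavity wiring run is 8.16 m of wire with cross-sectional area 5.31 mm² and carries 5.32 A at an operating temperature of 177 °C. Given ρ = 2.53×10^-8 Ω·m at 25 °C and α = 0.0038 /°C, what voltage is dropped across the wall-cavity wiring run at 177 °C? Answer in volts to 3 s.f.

A = 5.31 mm² = 5.310e-06 m²
R₍25₎ = ρL/A = (2.53×10^-8)(8.16)/(5.310e-06) = 0.03888 Ω
R₍177₎ = R₍25₎(1 + αΔT) = 0.03888 × (1 + 0.0038×152) = 0.06134 Ω
V = IR = 5.32 × 0.06134 = 0.326 V

0.326 V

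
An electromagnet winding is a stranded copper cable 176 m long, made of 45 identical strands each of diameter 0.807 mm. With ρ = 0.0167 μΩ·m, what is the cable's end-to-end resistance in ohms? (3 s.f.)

ρ = 0.0167 μΩ·m = 1.67×10^-8 Ω·m
A_strand = π(4.0350e-04 m)² = 5.115e-07 m²
R_strand = ρL/A = (1.67×10^-8)(176)/(5.115e-07) = 5.746 Ω
R_total = R_strand/N = 5.746/45 = 0.128 Ω

0.128 Ω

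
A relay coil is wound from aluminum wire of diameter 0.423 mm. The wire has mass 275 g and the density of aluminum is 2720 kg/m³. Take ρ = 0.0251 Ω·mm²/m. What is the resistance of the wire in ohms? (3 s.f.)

128 Ω

ρ = 0.0251 Ω·mm²/m = 2.51×10^-8 Ω·m
A = π(d/2)² = π(2.1150e-04 m)² = 1.4053e-07 m²
L = m/(density·A) = 0.275/(2720×1.4053e-07) = 719.4 m
R = ρL/A = (2.51×10^-8)(719.4)/(1.4053e-07) = 128 Ω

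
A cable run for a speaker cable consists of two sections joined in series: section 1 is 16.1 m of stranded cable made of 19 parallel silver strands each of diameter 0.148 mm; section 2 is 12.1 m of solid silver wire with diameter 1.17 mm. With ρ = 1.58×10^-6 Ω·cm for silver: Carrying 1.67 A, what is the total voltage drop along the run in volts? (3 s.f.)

ρ = 1.58×10^-6 Ω·cm = 1.58×10^-8 Ω·m
Section 1: A_strand = π(7.4000e-05)² = 1.720e-08 m²; R₁ = ρL/(N·A_s) = (1.58×10^-8)(16.1)/(19×1.720e-08) = 0.7782 Ω
Section 2: A = π(d/2)² = π(5.8500e-04 m)² = 1.075e-06 m²
R₂ = (1.58×10^-8)(12.1)/(1.075e-06) = 0.1778 Ω
R = R₁ + R₂ = 0.9561 Ω
V = IR = 1.67 × 0.9561 = 1.60 V

1.60 V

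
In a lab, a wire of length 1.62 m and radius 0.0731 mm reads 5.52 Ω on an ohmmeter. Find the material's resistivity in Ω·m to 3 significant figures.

A = πr² = π(7.3100e-05 m)² = 1.679e-08 m²
ρ = RA/L = (5.52)(1.679e-08)/(1.62) = 5.72×10^-8 Ω·m

5.72×10^-8 Ω·m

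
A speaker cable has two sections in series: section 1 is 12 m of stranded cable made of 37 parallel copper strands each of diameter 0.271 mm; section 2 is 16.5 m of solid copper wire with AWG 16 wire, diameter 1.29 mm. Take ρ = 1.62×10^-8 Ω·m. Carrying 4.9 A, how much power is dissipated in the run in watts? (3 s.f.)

7.10 W

Section 1: A_strand = π(1.3550e-04)² = 5.768e-08 m²; R₁ = ρL/(N·A_s) = (1.62×10^-8)(12)/(37×5.768e-08) = 0.09109 Ω
Section 2: A = π(1.29/2 mm)² = π(6.4500e-04 m)² = 1.307e-06 m²
R₂ = (1.62×10^-8)(16.5)/(1.307e-06) = 0.2045 Ω
R = R₁ + R₂ = 0.2956 Ω
P = I²R = (4.9)² × 0.2956 = 7.10 W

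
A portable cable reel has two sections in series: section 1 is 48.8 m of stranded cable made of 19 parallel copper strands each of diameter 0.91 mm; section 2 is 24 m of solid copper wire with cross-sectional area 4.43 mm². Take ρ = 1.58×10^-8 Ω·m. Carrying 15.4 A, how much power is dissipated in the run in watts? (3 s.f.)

35.1 W

Section 1: A_strand = π(4.5500e-04)² = 6.504e-07 m²; R₁ = ρL/(N·A_s) = (1.58×10^-8)(48.8)/(19×6.504e-07) = 0.0624 Ω
Section 2: A = 4.43 mm² = 4.430e-06 m²
R₂ = (1.58×10^-8)(24)/(4.430e-06) = 0.0856 Ω
R = R₁ + R₂ = 0.148 Ω
P = I²R = (15.4)² × 0.148 = 35.1 W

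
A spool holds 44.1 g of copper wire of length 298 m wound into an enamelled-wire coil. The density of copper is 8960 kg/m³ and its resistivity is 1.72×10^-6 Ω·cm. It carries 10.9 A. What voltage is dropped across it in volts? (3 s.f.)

ρ = 1.72×10^-6 Ω·cm = 1.72×10^-8 Ω·m
A = m/(density·L) = 0.0441/(8960×298) = 1.6516e-08 m²
R = ρL/A = (1.72×10^-8)(298)/(1.6516e-08) = 310.3 Ω
V = IR = 10.9 × 310.3 = 3380 V

3380 V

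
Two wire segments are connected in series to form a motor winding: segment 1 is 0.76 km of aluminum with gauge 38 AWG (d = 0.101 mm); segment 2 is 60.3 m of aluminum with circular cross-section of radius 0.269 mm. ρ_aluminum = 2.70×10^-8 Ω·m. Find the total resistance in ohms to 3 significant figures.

Segment 1: A = π(0.101/2 mm)² = π(5.0500e-05 m)² = 8.012e-09 m²
R₁ = ρL/A = (2.70×10^-8)(760)/(8.012e-09) = 2561 Ω
Segment 2: A = πr² = π(2.6900e-04 m)² = 2.273e-07 m²
R₂ = (2.70×10^-8)(60.3)/(2.273e-07) = 7.162 Ω
R = R₁ + R₂ = 2570 Ω

2570 Ω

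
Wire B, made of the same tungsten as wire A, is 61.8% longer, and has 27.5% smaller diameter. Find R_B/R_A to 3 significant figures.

3.08

R ∝ L/d², so R_B/R_A = (1 + 61.8/100) × (1 − 27.5/100)⁻²
= 1.618 × 1.903 = 3.08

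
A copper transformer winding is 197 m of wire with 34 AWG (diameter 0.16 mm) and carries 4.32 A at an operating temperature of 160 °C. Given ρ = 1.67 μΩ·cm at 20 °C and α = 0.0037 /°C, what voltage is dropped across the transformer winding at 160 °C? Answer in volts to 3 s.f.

ρ = 1.67 μΩ·cm = 1.67×10^-8 Ω·m
A = π(0.16/2 mm)² = π(8.0000e-05 m)² = 2.011e-08 m²
R₍20₎ = ρL/A = (1.67×10^-8)(197)/(2.011e-08) = 163.6 Ω
R₍160₎ = R₍20₎(1 + αΔT) = 163.6 × (1 + 0.0037×140) = 248.4 Ω
V = IR = 4.32 × 248.4 = 1070 V

1070 V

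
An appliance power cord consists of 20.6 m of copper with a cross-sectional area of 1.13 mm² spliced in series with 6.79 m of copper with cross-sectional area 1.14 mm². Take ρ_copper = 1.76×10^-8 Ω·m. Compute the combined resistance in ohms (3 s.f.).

0.426 Ω

Segment 1: A = 1.13 mm² = 1.130e-06 m²
R₁ = ρL/A = (1.76×10^-8)(20.6)/(1.130e-06) = 0.3208 Ω
Segment 2: A = 1.14 mm² = 1.140e-06 m²
R₂ = (1.76×10^-8)(6.79)/(1.140e-06) = 0.1048 Ω
R = R₁ + R₂ = 0.426 Ω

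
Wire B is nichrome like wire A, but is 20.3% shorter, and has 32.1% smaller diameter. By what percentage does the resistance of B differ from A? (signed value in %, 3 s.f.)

72.9%

R ∝ L/d², so R_B/R_A = (1 − 20.3/100) × (1 − 32.1/100)⁻²
= 0.797 × 2.169 = 1.729
(R_B − R_A)/R_A = 1.729 − 1 = 72.9%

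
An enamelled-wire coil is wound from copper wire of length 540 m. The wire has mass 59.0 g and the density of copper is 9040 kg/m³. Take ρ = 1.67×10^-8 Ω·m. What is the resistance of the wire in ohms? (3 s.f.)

A = m/(density·L) = 0.059/(9040×540) = 1.2086e-08 m²
R = ρL/A = (1.67×10^-8)(540)/(1.2086e-08) = 746 Ω

746 Ω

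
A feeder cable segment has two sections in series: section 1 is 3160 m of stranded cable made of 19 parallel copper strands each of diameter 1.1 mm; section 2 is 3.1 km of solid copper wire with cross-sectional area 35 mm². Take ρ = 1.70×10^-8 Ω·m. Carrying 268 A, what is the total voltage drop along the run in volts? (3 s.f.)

1200 V

Section 1: A_strand = π(5.5000e-04)² = 9.503e-07 m²; R₁ = ρL/(N·A_s) = (1.70×10^-8)(3160)/(19×9.503e-07) = 2.975 Ω
Section 2: A = 35 mm² = 3.500e-05 m²
R₂ = (1.70×10^-8)(3100)/(3.500e-05) = 1.506 Ω
R = R₁ + R₂ = 4.481 Ω
V = IR = 268 × 4.481 = 1200 V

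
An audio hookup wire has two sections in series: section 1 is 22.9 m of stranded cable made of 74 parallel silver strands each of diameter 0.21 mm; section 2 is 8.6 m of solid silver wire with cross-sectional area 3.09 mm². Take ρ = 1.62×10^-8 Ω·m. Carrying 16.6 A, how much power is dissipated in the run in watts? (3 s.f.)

Section 1: A_strand = π(1.0500e-04)² = 3.464e-08 m²; R₁ = ρL/(N·A_s) = (1.62×10^-8)(22.9)/(74×3.464e-08) = 0.1447 Ω
Section 2: A = 3.09 mm² = 3.090e-06 m²
R₂ = (1.62×10^-8)(8.6)/(3.090e-06) = 0.04509 Ω
R = R₁ + R₂ = 0.1898 Ω
P = I²R = (16.6)² × 0.1898 = 52.3 W

52.3 W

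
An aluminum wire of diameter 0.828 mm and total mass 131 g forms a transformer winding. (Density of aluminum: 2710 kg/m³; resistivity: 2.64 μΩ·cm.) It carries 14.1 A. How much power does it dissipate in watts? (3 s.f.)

ρ = 2.64 μΩ·cm = 2.64×10^-8 Ω·m
A = π(d/2)² = π(4.1400e-04 m)² = 5.3846e-07 m²
L = m/(density·A) = 0.131/(2710×5.3846e-07) = 89.77 m
R = ρL/A = (2.64×10^-8)(89.77)/(5.3846e-07) = 4.402 Ω
P = I²R = (14.1)² × 4.402 = 875 W

875 W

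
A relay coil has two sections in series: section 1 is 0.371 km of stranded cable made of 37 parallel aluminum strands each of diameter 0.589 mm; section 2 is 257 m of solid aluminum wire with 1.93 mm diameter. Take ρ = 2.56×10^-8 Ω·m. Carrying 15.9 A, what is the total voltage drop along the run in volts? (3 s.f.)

50.7 V

Section 1: A_strand = π(2.9450e-04)² = 2.725e-07 m²; R₁ = ρL/(N·A_s) = (2.56×10^-8)(371)/(37×2.725e-07) = 0.9421 Ω
Section 2: A = π(d/2)² = π(9.6500e-04 m)² = 2.926e-06 m²
R₂ = (2.56×10^-8)(257)/(2.926e-06) = 2.249 Ω
R = R₁ + R₂ = 3.191 Ω
V = IR = 15.9 × 3.191 = 50.7 V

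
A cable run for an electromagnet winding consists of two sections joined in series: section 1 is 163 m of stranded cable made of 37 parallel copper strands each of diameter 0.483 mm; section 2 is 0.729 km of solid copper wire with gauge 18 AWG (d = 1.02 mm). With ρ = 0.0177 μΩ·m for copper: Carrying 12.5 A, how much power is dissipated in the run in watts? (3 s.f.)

2530 W

ρ = 0.0177 μΩ·m = 1.77×10^-8 Ω·m
Section 1: A_strand = π(2.4150e-04)² = 1.832e-07 m²; R₁ = ρL/(N·A_s) = (1.77×10^-8)(163)/(37×1.832e-07) = 0.4256 Ω
Section 2: A = π(1.02/2 mm)² = π(5.1000e-04 m)² = 8.171e-07 m²
R₂ = (1.77×10^-8)(729)/(8.171e-07) = 15.79 Ω
R = R₁ + R₂ = 16.22 Ω
P = I²R = (12.5)² × 16.22 = 2530 W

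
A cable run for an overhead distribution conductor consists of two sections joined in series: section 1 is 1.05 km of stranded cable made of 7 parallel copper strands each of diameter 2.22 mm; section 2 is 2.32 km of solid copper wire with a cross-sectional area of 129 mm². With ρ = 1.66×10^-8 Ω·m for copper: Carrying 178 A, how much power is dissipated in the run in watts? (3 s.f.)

Section 1: A_strand = π(1.1100e-03)² = 3.871e-06 m²; R₁ = ρL/(N·A_s) = (1.66×10^-8)(1050)/(7×3.871e-06) = 0.6433 Ω
Section 2: A = 129 mm² = 1.290e-04 m²
R₂ = (1.66×10^-8)(2320)/(1.290e-04) = 0.2985 Ω
R = R₁ + R₂ = 0.9418 Ω
P = I²R = (178)² × 0.9418 = 29800 W

29800 W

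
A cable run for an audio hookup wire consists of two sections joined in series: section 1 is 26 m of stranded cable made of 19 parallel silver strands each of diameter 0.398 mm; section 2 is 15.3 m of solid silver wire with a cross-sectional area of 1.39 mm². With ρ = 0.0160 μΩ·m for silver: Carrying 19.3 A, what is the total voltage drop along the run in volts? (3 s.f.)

ρ = 0.0160 μΩ·m = 1.60×10^-8 Ω·m
Section 1: A_strand = π(1.9900e-04)² = 1.244e-07 m²; R₁ = ρL/(N·A_s) = (1.60×10^-8)(26)/(19×1.244e-07) = 0.176 Ω
Section 2: A = 1.39 mm² = 1.390e-06 m²
R₂ = (1.60×10^-8)(15.3)/(1.390e-06) = 0.1761 Ω
R = R₁ + R₂ = 0.3521 Ω
V = IR = 19.3 × 0.3521 = 6.80 V

6.80 V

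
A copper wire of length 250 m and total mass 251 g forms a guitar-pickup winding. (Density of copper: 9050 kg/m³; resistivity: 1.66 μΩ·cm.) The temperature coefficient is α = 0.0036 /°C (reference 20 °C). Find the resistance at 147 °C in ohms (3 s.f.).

ρ = 1.66 μΩ·cm = 1.66×10^-8 Ω·m
A = m/(density·L) = 0.251/(9050×250) = 1.1094e-07 m²
R = ρL/A = (1.66×10^-8)(250)/(1.1094e-07) = 37.41 Ω
R(147 °C) = 37.41 × (1 + 0.0036×127) = 54.5 Ω

54.5 Ω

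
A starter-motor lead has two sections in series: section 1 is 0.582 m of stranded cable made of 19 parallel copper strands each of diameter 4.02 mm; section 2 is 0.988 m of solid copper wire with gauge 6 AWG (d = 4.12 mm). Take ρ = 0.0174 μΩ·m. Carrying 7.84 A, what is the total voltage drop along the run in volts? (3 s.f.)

ρ = 0.0174 μΩ·m = 1.74×10^-8 Ω·m
Section 1: A_strand = π(2.0100e-03)² = 1.269e-05 m²; R₁ = ρL/(N·A_s) = (1.74×10^-8)(0.582)/(19×1.269e-05) = 4.199×10^-5 Ω
Section 2: A = π(4.12/2 mm)² = π(2.0600e-03 m)² = 1.333e-05 m²
R₂ = (1.74×10^-8)(0.988)/(1.333e-05) = 0.00129 Ω
R = R₁ + R₂ = 0.001331 Ω
V = IR = 7.84 × 0.001331 = 0.0104 V

0.0104 V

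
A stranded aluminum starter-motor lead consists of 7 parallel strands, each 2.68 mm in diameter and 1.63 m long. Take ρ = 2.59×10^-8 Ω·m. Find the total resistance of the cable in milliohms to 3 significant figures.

1.07 mΩ

A_strand = π(1.3400e-03 m)² = 5.641e-06 m²
R_strand = ρL/A = (2.59×10^-8)(1.63)/(5.641e-06) = 0.007484 Ω
R_total = R_strand/N = 0.007484/7 = 1.07 mΩ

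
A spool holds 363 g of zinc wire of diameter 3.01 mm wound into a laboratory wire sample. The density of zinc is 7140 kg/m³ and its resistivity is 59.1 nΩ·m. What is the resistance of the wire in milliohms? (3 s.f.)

ρ = 59.1 nΩ·m = 5.91×10^-8 Ω·m
A = π(d/2)² = π(1.5050e-03 m)² = 7.1158e-06 m²
L = m/(density·A) = 0.363/(7140×7.1158e-06) = 7.145 m
R = ρL/A = (5.91×10^-8)(7.145)/(7.1158e-06) = 59.3 mΩ

59.3 mΩ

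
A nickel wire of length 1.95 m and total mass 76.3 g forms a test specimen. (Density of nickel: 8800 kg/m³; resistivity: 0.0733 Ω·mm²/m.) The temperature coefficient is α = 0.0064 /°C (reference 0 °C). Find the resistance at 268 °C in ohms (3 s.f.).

0.0873 Ω

ρ = 0.0733 Ω·mm²/m = 7.33×10^-8 Ω·m
A = m/(density·L) = 0.0763/(8800×1.95) = 4.4464e-06 m²
R = ρL/A = (7.33×10^-8)(1.95)/(4.4464e-06) = 0.03215 Ω
R(268 °C) = 0.03215 × (1 + 0.0064×268) = 0.0873 Ω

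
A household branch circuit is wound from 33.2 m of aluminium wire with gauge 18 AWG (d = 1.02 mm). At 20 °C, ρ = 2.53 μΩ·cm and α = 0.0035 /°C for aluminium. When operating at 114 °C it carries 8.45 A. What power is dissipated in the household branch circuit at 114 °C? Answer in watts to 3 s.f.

97.5 W

ρ = 2.53 μΩ·cm = 2.53×10^-8 Ω·m
A = π(1.02/2 mm)² = π(5.1000e-04 m)² = 8.171e-07 m²
R₍20₎ = ρL/A = (2.53×10^-8)(33.2)/(8.171e-07) = 1.028 Ω
R₍114₎ = R₍20₎(1 + αΔT) = 1.028 × (1 + 0.0035×94) = 1.366 Ω
P = I²R = (8.45)² × 1.366 = 97.5 W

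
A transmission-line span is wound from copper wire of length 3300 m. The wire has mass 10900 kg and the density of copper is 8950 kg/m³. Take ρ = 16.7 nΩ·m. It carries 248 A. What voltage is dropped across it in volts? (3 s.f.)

37.0 V

ρ = 16.7 nΩ·m = 1.67×10^-8 Ω·m
A = m/(density·L) = 10900/(8950×3300) = 3.6905e-04 m²
R = ρL/A = (1.67×10^-8)(3300)/(3.6905e-04) = 0.1493 Ω
V = IR = 248 × 0.1493 = 37.0 V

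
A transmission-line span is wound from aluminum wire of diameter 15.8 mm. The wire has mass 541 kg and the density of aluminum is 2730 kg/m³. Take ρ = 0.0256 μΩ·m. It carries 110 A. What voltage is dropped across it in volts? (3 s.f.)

ρ = 0.0256 μΩ·m = 2.56×10^-8 Ω·m
A = π(d/2)² = π(7.9000e-03 m)² = 1.9607e-04 m²
L = m/(density·A) = 541/(2730×1.9607e-04) = 1011 m
R = ρL/A = (2.56×10^-8)(1011)/(1.9607e-04) = 0.132 Ω
V = IR = 110 × 0.132 = 14.5 V

14.5 V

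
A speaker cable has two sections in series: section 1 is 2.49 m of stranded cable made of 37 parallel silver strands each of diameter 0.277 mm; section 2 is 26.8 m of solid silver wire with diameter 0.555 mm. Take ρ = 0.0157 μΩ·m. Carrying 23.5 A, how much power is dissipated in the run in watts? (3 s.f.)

ρ = 0.0157 μΩ·m = 1.57×10^-8 Ω·m
Section 1: A_strand = π(1.3850e-04)² = 6.026e-08 m²; R₁ = ρL/(N·A_s) = (1.57×10^-8)(2.49)/(37×6.026e-08) = 0.01753 Ω
Section 2: A = π(d/2)² = π(2.7750e-04 m)² = 2.419e-07 m²
R₂ = (1.57×10^-8)(26.8)/(2.419e-07) = 1.739 Ω
R = R₁ + R₂ = 1.757 Ω
P = I²R = (23.5)² × 1.757 = 970 W

970 W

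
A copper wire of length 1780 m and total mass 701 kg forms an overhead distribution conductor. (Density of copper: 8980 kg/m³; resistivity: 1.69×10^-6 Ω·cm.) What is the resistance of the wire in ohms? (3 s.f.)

0.686 Ω

ρ = 1.69×10^-6 Ω·cm = 1.69×10^-8 Ω·m
A = m/(density·L) = 701/(8980×1780) = 4.3855e-05 m²
R = ρL/A = (1.69×10^-8)(1780)/(4.3855e-05) = 0.686 Ω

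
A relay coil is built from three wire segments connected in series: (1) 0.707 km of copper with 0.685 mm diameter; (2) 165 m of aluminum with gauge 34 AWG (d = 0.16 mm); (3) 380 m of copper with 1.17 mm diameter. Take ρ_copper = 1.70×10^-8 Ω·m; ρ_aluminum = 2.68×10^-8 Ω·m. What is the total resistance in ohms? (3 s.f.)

259 Ω

Seg 1: A = π(d/2)² = π(3.4250e-04 m)² = 3.685e-07 m²
R_1 = (1.70×10^-8)(707)/(3.685e-07) = 32.61 Ω
Seg 2: A = π(0.16/2 mm)² = π(8.0000e-05 m)² = 2.011e-08 m²
R_2 = (2.68×10^-8)(165)/(2.011e-08) = 219.9 Ω
Seg 3: A = π(d/2)² = π(5.8500e-04 m)² = 1.075e-06 m²
R_3 = (1.70×10^-8)(380)/(1.075e-06) = 6.009 Ω
R_total = R_1 + R_2 + R_3 = 259 Ω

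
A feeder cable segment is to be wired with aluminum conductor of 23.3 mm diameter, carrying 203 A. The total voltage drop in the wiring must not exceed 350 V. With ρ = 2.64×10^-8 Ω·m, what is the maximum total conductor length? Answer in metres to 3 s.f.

A = π(d/2)² = π(1.1650e-02 m)² = 4.264e-04 m²
L_max = V_max·A/(1·ρI) = (350)(4.264e-04)/(2.64×10^-8×203) = 27800 m

27800 m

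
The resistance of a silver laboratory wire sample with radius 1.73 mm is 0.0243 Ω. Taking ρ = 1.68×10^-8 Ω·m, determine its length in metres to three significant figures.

A = πr² = π(1.7300e-03 m)² = 9.402e-06 m²
L = RA/ρ = (0.0243)(9.402e-06)/(1.68×10^-8) = 13.6 m

13.6 m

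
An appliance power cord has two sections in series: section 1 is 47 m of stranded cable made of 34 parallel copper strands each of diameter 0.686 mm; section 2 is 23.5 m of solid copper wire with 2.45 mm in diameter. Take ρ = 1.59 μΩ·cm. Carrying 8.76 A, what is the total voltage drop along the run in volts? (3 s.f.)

ρ = 1.59 μΩ·cm = 1.59×10^-8 Ω·m
Section 1: A_strand = π(3.4300e-04)² = 3.696e-07 m²; R₁ = ρL/(N·A_s) = (1.59×10^-8)(47)/(34×3.696e-07) = 0.05947 Ω
Section 2: A = π(d/2)² = π(1.2250e-03 m)² = 4.714e-06 m²
R₂ = (1.59×10^-8)(23.5)/(4.714e-06) = 0.07926 Ω
R = R₁ + R₂ = 0.1387 Ω
V = IR = 8.76 × 0.1387 = 1.22 V

1.22 V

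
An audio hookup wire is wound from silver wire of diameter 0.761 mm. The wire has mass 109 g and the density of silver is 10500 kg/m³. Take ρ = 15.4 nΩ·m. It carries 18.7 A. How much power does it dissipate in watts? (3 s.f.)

270 W

ρ = 15.4 nΩ·m = 1.54×10^-8 Ω·m
A = π(d/2)² = π(3.8050e-04 m)² = 4.5484e-07 m²
L = m/(density·A) = 0.109/(10500×4.5484e-07) = 22.82 m
R = ρL/A = (1.54×10^-8)(22.82)/(4.5484e-07) = 0.7728 Ω
P = I²R = (18.7)² × 0.7728 = 270 W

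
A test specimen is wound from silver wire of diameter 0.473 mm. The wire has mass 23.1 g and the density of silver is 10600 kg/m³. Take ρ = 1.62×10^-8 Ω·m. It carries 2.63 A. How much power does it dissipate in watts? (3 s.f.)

A = π(d/2)² = π(2.3650e-04 m)² = 1.7572e-07 m²
L = m/(density·A) = 0.0231/(10600×1.7572e-07) = 12.4 m
R = ρL/A = (1.62×10^-8)(12.4)/(1.7572e-07) = 1.143 Ω
P = I²R = (2.63)² × 1.143 = 7.91 W

7.91 W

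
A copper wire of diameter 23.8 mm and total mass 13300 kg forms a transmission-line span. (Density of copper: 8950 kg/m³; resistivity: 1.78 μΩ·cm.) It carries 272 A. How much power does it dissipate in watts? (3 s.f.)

ρ = 1.78 μΩ·cm = 1.78×10^-8 Ω·m
A = π(d/2)² = π(1.1900e-02 m)² = 4.4488e-04 m²
L = m/(density·A) = 13300/(8950×4.4488e-04) = 3340 m
R = ρL/A = (1.78×10^-8)(3340)/(4.4488e-04) = 0.1336 Ω
P = I²R = (272)² × 0.1336 = 9890 W

9890 W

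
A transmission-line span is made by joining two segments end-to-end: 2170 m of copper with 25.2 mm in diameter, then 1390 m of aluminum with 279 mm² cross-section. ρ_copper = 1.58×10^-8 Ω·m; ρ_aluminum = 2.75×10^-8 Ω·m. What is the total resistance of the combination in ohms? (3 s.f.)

Segment 1: A = π(d/2)² = π(1.2600e-02 m)² = 4.988e-04 m²
R₁ = ρL/A = (1.58×10^-8)(2170)/(4.988e-04) = 0.06874 Ω
Segment 2: A = 279 mm² = 2.790e-04 m²
R₂ = (2.75×10^-8)(1390)/(2.790e-04) = 0.137 Ω
R = R₁ + R₂ = 0.206 Ω

0.206 Ω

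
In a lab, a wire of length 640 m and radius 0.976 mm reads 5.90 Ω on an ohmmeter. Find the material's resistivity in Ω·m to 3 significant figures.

2.76×10^-8 Ω·m

A = πr² = π(9.7600e-04 m)² = 2.993e-06 m²
ρ = RA/L = (5.9)(2.993e-06)/(640) = 2.76×10^-8 Ω·m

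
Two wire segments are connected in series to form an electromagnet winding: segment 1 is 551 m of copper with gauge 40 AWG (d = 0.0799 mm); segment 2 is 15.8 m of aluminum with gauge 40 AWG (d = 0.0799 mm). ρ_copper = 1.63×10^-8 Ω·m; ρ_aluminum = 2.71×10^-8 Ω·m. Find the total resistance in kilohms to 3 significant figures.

1.88 kΩ

Segment 1: A = π(0.0799/2 mm)² = π(3.9950e-05 m)² = 5.014e-09 m²
R₁ = ρL/A = (1.63×10^-8)(551)/(5.014e-09) = 1791 Ω
R₂ = (2.71×10^-8)(15.8)/(5.014e-09) = 85.4 Ω
R = R₁ + R₂ = 1.88 kΩ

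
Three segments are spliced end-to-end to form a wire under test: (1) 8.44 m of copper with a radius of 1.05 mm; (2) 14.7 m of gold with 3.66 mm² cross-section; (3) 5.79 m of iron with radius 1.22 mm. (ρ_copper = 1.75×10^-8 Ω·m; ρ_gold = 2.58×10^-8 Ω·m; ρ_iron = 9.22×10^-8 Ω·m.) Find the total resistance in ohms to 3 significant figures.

Seg 1: A = πr² = π(1.0500e-03 m)² = 3.464e-06 m²
R_1 = (1.75×10^-8)(8.44)/(3.464e-06) = 0.04264 Ω
Seg 2: A = 3.66 mm² = 3.660e-06 m²
R_2 = (2.58×10^-8)(14.7)/(3.660e-06) = 0.1036 Ω
Seg 3: A = πr² = π(1.2200e-03 m)² = 4.676e-06 m²
R_3 = (9.22×10^-8)(5.79)/(4.676e-06) = 0.1142 Ω
R_total = R_1 + R_2 + R_3 = 0.260 Ω

0.260 Ω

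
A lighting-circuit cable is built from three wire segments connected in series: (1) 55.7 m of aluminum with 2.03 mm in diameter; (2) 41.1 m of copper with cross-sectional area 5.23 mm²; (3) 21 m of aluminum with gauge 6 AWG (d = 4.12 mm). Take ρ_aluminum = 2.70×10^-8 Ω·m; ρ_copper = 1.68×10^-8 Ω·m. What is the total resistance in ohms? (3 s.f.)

0.639 Ω

Seg 1: A = π(d/2)² = π(1.0150e-03 m)² = 3.237e-06 m²
R_1 = (2.70×10^-8)(55.7)/(3.237e-06) = 0.4647 Ω
Seg 2: A = 5.23 mm² = 5.230e-06 m²
R_2 = (1.68×10^-8)(41.1)/(5.230e-06) = 0.132 Ω
Seg 3: A = π(4.12/2 mm)² = π(2.0600e-03 m)² = 1.333e-05 m²
R_3 = (2.70×10^-8)(21)/(1.333e-05) = 0.04253 Ω
R_total = R_1 + R_2 + R_3 = 0.639 Ω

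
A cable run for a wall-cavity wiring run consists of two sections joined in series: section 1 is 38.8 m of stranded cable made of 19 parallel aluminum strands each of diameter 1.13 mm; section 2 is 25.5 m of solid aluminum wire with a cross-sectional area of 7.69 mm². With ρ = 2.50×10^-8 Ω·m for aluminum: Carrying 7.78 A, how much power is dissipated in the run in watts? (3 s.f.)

8.10 W

Section 1: A_strand = π(5.6500e-04)² = 1.003e-06 m²; R₁ = ρL/(N·A_s) = (2.50×10^-8)(38.8)/(19×1.003e-06) = 0.05091 Ω
Section 2: A = 7.69 mm² = 7.690e-06 m²
R₂ = (2.50×10^-8)(25.5)/(7.690e-06) = 0.0829 Ω
R = R₁ + R₂ = 0.1338 Ω
P = I²R = (7.78)² × 0.1338 = 8.10 W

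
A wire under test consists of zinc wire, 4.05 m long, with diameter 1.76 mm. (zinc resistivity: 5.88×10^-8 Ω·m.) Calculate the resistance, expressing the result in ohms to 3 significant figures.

0.0979 Ω

A = π(d/2)² = π(8.8000e-04 m)² = 2.433e-06 m²
R = ρL/A = (5.88×10^-8)(4.05 m)/(2.433e-06 m²) = 0.0979 Ω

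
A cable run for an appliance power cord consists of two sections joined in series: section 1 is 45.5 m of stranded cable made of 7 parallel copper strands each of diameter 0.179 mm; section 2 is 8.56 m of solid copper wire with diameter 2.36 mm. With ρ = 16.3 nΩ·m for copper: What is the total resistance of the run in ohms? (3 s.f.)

ρ = 16.3 nΩ·m = 1.63×10^-8 Ω·m
Section 1: A_strand = π(8.9500e-05)² = 2.516e-08 m²; R₁ = ρL/(N·A_s) = (1.63×10^-8)(45.5)/(7×2.516e-08) = 4.21 Ω
Section 2: A = π(d/2)² = π(1.1800e-03 m)² = 4.374e-06 m²
R₂ = (1.63×10^-8)(8.56)/(4.374e-06) = 0.0319 Ω
R = R₁ + R₂ = 4.24 Ω

4.24 Ω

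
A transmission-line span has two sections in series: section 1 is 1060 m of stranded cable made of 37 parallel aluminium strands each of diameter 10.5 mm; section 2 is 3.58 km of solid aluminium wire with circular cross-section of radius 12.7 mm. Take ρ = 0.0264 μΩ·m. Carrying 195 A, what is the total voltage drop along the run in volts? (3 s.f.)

ρ = 0.0264 μΩ·m = 2.64×10^-8 Ω·m
Section 1: A_strand = π(5.2500e-03)² = 8.659e-05 m²; R₁ = ρL/(N·A_s) = (2.64×10^-8)(1060)/(37×8.659e-05) = 0.008735 Ω
Section 2: A = πr² = π(1.2700e-02 m)² = 5.067e-04 m²
R₂ = (2.64×10^-8)(3580)/(5.067e-04) = 0.1865 Ω
R = R₁ + R₂ = 0.1953 Ω
V = IR = 195 × 0.1953 = 38.1 V

38.1 V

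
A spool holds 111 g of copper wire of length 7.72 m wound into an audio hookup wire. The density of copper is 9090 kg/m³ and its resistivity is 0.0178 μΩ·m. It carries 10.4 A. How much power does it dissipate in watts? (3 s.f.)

ρ = 0.0178 μΩ·m = 1.78×10^-8 Ω·m
A = m/(density·L) = 0.111/(9090×7.72) = 1.5818e-06 m²
R = ρL/A = (1.78×10^-8)(7.72)/(1.5818e-06) = 0.08688 Ω
P = I²R = (10.4)² × 0.08688 = 9.40 W

9.40 W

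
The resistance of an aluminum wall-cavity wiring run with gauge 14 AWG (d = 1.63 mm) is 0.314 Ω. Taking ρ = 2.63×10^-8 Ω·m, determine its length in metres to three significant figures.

24.9 m

A = π(1.63/2 mm)² = π(8.1500e-04 m)² = 2.087e-06 m²
L = RA/ρ = (0.314)(2.087e-06)/(2.63×10^-8) = 24.9 m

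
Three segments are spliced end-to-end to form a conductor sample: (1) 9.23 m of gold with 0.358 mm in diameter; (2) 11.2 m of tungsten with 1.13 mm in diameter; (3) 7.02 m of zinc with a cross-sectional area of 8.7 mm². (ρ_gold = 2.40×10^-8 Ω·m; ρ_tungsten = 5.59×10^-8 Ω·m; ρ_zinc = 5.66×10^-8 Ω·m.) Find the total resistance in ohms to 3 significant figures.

2.87 Ω

Seg 1: A = π(d/2)² = π(1.7900e-04 m)² = 1.007e-07 m²
R_1 = (2.40×10^-8)(9.23)/(1.007e-07) = 2.201 Ω
Seg 2: A = π(d/2)² = π(5.6500e-04 m)² = 1.003e-06 m²
R_2 = (5.59×10^-8)(11.2)/(1.003e-06) = 0.6243 Ω
Seg 3: A = 8.7 mm² = 8.700e-06 m²
R_3 = (5.66×10^-8)(7.02)/(8.700e-06) = 0.04567 Ω
R_total = R_1 + R_2 + R_3 = 2.87 Ω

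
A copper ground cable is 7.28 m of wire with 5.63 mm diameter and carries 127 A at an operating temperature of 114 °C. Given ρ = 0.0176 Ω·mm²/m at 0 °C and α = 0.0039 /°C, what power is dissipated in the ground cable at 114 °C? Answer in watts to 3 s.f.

120 W

ρ = 0.0176 Ω·mm²/m = 1.76×10^-8 Ω·m
A = π(d/2)² = π(2.8150e-03 m)² = 2.489e-05 m²
R₍0₎ = ρL/A = (1.76×10^-8)(7.28)/(2.489e-05) = 0.005147 Ω
R₍114₎ = R₍0₎(1 + αΔT) = 0.005147 × (1 + 0.0039×114) = 0.007435 Ω
P = I²R = (127)² × 0.007435 = 120 W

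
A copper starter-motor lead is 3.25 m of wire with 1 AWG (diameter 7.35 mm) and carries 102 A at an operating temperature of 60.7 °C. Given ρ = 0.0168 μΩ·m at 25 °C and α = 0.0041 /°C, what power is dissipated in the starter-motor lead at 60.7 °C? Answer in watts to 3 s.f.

ρ = 0.0168 μΩ·m = 1.68×10^-8 Ω·m
A = π(7.35/2 mm)² = π(3.6750e-03 m)² = 4.243e-05 m²
R₍25₎ = ρL/A = (1.68×10^-8)(3.25)/(4.243e-05) = 0.001287 Ω
R₍60.7₎ = R₍25₎(1 + αΔT) = 0.001287 × (1 + 0.0041×35.7) = 0.001475 Ω
P = I²R = (102)² × 0.001475 = 15.3 W

15.3 W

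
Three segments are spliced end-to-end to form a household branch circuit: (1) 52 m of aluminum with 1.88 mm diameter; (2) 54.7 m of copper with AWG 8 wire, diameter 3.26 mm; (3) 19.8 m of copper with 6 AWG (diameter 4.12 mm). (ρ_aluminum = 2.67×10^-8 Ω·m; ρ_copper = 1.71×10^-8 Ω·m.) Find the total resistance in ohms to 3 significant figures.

Seg 1: A = π(d/2)² = π(9.4000e-04 m)² = 2.776e-06 m²
R_1 = (2.67×10^-8)(52)/(2.776e-06) = 0.5002 Ω
Seg 2: A = π(3.26/2 mm)² = π(1.6300e-03 m)² = 8.347e-06 m²
R_2 = (1.71×10^-8)(54.7)/(8.347e-06) = 0.1121 Ω
Seg 3: A = π(4.12/2 mm)² = π(2.0600e-03 m)² = 1.333e-05 m²
R_3 = (1.71×10^-8)(19.8)/(1.333e-05) = 0.0254 Ω
R_total = R_1 + R_2 + R_3 = 0.638 Ω

0.638 Ω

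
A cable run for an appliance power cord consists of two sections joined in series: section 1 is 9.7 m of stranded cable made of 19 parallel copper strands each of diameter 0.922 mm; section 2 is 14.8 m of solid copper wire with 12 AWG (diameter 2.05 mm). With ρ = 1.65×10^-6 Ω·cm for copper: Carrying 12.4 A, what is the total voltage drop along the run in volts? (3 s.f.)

ρ = 1.65×10^-6 Ω·cm = 1.65×10^-8 Ω·m
Section 1: A_strand = π(4.6100e-04)² = 6.677e-07 m²; R₁ = ρL/(N·A_s) = (1.65×10^-8)(9.7)/(19×6.677e-07) = 0.01262 Ω
Section 2: A = π(2.05/2 mm)² = π(1.0250e-03 m)² = 3.301e-06 m²
R₂ = (1.65×10^-8)(14.8)/(3.301e-06) = 0.07399 Ω
R = R₁ + R₂ = 0.0866 Ω
V = IR = 12.4 × 0.0866 = 1.07 V

1.07 V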